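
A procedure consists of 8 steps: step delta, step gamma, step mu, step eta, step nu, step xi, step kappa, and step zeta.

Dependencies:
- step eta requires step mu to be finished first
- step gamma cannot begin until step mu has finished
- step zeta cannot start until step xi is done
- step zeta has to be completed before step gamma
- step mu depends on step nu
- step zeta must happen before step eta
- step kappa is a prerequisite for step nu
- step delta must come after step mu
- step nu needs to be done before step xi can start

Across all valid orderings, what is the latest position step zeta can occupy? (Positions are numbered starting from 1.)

The steps that are forced after step zeta, directly or by a chain of constraints, are step gamma, step eta. That's 2 steps.
So at least 2 steps follow step zeta, putting step zeta no later than position 6. That position is achievable by scheduling everything else first.

6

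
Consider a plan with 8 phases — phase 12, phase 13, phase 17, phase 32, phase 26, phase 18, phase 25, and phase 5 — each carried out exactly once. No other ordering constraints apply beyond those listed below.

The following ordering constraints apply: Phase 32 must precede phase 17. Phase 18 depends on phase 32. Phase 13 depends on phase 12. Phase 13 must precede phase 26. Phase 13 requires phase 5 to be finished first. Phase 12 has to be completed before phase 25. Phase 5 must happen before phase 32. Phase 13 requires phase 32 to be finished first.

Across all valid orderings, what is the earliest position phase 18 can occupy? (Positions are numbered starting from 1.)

The phases that are forced before phase 18, directly or transitively, are phase 32, phase 5. That's 2 phases.
So at minimum 2 phases come before phase 18, putting phase 18 no earlier than position 3. That position is achievable by scheduling exactly those predecessors first.

3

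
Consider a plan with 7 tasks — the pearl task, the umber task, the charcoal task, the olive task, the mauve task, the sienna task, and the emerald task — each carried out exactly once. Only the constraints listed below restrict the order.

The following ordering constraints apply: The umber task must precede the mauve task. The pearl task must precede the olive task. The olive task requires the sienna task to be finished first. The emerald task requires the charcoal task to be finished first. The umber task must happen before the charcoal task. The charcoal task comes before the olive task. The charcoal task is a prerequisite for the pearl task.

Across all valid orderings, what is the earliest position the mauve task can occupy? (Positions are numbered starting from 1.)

2

Working backwards through the constraints from the mauve task, its only required predecessor is the umber task.
With 1 mandatory predecessor, the earliest the mauve task can sit is position 1+1 = 2, and placing just that one first achieves it.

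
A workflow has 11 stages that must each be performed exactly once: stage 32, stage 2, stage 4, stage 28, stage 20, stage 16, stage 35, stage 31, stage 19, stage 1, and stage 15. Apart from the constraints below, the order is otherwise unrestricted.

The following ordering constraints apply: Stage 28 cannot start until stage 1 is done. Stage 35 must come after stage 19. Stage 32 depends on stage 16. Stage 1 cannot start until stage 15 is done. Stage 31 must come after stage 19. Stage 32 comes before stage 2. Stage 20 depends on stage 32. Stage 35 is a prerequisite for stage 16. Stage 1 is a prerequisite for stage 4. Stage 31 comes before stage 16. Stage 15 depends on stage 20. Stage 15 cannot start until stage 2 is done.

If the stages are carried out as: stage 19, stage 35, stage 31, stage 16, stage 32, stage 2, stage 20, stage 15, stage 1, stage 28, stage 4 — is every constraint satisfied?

Yes

Checking each listed constraint against this order: for instance, stage 2 is in position 6 and stage 15 in position 8, so that constraint holds — and the remaining constraints check out the same way.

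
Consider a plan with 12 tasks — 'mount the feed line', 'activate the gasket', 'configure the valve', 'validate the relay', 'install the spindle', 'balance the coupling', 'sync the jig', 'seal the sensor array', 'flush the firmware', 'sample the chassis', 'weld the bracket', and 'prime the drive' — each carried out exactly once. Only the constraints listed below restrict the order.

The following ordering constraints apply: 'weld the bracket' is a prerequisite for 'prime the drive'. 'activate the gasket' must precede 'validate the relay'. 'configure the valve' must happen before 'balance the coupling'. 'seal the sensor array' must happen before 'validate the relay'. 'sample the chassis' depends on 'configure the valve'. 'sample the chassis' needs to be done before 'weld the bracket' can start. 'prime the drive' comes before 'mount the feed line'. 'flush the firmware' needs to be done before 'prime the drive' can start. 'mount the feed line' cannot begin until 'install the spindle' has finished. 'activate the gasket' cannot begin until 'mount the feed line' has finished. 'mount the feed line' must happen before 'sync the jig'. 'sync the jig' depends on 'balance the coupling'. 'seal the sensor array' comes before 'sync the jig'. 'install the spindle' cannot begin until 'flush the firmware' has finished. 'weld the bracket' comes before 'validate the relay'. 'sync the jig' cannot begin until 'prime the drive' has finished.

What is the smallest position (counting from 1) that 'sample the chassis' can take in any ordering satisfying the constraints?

2

Working backwards through the constraints from 'sample the chassis', its only required predecessor is 'configure the valve'.
With 1 mandatory predecessor, the earliest 'sample the chassis' can sit is position 1+1 = 2, and placing just that one first achieves it.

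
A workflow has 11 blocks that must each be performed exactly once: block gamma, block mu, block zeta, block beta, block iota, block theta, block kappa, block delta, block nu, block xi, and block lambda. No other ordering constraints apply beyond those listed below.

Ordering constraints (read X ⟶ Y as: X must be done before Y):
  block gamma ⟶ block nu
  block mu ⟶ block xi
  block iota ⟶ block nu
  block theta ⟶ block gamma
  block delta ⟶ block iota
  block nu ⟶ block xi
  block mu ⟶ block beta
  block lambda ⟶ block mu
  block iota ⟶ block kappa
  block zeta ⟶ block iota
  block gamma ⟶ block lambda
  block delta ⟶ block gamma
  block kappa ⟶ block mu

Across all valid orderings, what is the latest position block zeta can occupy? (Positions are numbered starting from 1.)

The blocks that are forced after block zeta, directly or by a chain of constraints, are block mu, block beta, block iota, block kappa, block nu, block xi. That's 6 blocks.
With 6 mandatory successors out of 11 blocks total, the latest slot for block zeta is 11−6 = 5, and it's reachable by doing all non-successors before block zeta.

5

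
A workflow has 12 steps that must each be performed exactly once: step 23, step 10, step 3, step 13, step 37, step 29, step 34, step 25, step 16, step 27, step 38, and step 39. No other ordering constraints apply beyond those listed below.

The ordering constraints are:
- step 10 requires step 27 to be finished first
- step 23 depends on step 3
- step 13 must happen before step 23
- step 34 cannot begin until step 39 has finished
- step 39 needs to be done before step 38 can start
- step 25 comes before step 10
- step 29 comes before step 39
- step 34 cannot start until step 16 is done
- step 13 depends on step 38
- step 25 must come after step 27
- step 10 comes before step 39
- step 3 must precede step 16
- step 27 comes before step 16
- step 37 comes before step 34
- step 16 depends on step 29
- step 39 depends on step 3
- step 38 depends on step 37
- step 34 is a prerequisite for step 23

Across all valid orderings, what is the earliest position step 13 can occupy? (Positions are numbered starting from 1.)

Working backwards through the constraints from step 13, its full set of required predecessors is step 10, step 3, step 37, step 29, step 25, step 27, step 38, step 39 — 8 of them.
So at minimum 8 steps come before step 13, putting step 13 no earlier than position 9. That position is achievable by scheduling exactly those predecessors first.

9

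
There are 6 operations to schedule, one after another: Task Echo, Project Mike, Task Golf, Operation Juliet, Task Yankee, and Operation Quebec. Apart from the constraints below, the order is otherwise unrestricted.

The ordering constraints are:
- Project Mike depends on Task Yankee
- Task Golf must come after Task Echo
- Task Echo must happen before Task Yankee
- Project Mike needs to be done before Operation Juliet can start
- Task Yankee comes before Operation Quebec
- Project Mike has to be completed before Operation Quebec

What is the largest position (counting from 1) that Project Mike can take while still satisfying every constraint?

4

Following every chain forward from Project Mike, the operations that must come later are Operation Juliet, Operation Quebec — 2 of them.
So at least 2 operations follow Project Mike, putting Project Mike no later than position 4. That position is achievable by scheduling everything else first.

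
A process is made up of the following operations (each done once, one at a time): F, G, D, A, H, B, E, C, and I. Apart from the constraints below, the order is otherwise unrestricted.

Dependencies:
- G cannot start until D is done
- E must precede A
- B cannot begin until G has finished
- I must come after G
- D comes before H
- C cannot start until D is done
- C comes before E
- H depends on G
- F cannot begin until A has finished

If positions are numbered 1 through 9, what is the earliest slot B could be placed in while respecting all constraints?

3

Every operation that must precede B has to come before it. Tracing all chains that end at B, those operations are: G, D — 2 in total.
With 2 mandatory predecessors, the earliest B can sit is position 2+1 = 3, and placing just those 2 first achieves it.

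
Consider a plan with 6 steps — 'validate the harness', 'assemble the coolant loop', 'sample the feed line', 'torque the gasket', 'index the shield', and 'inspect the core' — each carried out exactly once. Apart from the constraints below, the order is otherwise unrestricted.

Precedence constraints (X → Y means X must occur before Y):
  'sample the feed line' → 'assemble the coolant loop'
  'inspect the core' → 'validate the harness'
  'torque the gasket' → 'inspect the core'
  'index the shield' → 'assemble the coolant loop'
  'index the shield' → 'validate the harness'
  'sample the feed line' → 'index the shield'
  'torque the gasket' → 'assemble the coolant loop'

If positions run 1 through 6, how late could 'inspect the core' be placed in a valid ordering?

Following the constraints forward from 'inspect the core', its only required successor is 'validate the harness'.
With 1 mandatory successor out of 6 steps total, the latest slot for 'inspect the core' is 6−1 = 5, and it's reachable by doing all non-successors before 'inspect the core'.

5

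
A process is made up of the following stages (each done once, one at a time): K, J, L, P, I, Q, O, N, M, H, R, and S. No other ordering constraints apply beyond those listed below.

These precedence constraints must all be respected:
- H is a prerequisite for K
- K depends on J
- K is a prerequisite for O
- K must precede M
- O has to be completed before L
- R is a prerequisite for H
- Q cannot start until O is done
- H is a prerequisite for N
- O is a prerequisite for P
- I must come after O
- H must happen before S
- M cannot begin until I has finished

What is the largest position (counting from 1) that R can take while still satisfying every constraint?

2

The stages that are forced after R, directly or by a chain of constraints, are K, L, P, I, Q, O, N, M, H, S. That's 10 stages.
So at least 10 stages follow R, putting R no later than position 2. That position is achievable by scheduling everything else first.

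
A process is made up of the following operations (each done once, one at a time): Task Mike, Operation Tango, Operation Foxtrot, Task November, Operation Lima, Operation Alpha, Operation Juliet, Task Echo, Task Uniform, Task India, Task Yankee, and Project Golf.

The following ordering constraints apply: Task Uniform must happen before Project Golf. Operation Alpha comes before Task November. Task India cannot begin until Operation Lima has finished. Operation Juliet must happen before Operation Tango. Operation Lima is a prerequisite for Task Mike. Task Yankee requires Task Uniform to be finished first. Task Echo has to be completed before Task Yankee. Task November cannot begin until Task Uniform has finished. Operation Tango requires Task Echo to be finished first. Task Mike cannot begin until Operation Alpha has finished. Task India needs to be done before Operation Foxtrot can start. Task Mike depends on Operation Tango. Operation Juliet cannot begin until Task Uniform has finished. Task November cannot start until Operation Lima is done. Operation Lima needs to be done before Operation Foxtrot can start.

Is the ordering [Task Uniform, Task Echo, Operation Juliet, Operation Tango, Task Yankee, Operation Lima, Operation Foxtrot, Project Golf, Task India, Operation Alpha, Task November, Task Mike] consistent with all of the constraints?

No

The sequence places Operation Foxtrot ahead of Task India.
Since Task India is required before Operation Foxtrot, the ordering is invalid.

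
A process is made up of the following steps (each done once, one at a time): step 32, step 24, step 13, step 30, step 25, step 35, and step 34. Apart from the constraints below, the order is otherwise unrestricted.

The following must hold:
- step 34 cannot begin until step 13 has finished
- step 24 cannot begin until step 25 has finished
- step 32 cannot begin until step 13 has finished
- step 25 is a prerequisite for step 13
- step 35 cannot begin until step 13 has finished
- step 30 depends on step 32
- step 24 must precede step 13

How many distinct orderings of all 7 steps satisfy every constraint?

12

Step 25 is the only step with nothing required before it, so every ordering starts there.
Systematically extending each partial ordering one step at a time and counting, there are 12 complete orderings.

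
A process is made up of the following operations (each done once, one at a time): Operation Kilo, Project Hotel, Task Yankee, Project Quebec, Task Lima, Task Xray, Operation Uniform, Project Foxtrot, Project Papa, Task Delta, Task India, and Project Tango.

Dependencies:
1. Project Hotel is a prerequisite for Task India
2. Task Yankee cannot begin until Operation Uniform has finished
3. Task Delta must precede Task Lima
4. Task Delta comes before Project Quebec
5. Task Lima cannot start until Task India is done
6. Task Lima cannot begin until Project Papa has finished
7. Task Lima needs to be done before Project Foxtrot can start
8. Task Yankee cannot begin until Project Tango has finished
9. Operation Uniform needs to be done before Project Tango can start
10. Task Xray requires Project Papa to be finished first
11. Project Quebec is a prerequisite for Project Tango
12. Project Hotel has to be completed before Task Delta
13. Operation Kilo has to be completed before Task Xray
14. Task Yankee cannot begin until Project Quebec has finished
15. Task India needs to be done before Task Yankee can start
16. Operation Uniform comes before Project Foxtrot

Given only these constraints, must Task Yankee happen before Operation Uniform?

No

The constraints actually force Operation Uniform before Task Yankee (via Operation Uniform → Task Yankee), not the other way around.
So Task Yankee never precedes Operation Uniform.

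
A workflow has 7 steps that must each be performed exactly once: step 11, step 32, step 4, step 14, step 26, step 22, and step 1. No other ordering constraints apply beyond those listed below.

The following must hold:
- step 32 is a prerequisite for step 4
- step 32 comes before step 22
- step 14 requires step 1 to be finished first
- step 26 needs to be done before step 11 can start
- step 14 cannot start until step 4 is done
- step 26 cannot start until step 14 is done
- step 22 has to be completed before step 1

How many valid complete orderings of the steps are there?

3

Step 32 is the only step with nothing required before it, so every ordering starts there.
Systematically extending each partial ordering one step at a time and counting, there are 3 complete orderings.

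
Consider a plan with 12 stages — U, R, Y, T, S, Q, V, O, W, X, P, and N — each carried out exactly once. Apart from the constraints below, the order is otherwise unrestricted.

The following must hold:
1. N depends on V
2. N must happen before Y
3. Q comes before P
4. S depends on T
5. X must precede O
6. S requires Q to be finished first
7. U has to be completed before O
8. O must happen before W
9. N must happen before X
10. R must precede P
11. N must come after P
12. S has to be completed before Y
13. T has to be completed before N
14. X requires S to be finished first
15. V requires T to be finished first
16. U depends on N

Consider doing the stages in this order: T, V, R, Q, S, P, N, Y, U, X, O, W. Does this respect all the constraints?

Checking each listed constraint against this order: for instance, T is in position 1 and N in position 7, so that constraint holds — and the remaining constraints check out the same way.

Yes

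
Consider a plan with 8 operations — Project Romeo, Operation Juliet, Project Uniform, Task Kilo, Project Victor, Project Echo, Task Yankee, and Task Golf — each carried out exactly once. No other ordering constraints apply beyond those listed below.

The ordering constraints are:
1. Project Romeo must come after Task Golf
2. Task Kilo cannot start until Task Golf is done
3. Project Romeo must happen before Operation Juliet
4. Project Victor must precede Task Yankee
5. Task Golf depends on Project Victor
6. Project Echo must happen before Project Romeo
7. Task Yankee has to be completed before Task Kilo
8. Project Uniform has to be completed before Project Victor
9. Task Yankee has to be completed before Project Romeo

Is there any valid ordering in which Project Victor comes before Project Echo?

Yes

The constraints leave Project Victor and Project Echo unordered relative to each other; nothing requires Project Echo earlier.
That means at least one valid schedule has Project Victor before Project Echo.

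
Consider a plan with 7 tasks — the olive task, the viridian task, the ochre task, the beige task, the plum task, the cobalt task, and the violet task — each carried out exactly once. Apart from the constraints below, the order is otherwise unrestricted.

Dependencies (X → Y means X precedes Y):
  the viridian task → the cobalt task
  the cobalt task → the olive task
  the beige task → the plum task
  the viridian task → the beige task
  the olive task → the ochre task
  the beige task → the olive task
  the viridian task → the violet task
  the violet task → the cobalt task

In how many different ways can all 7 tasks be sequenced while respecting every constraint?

Only the viridian task has no prerequisites, so it must go first.
Systematically extending each partial ordering one task at a time and counting, there are 12 complete orderings.

12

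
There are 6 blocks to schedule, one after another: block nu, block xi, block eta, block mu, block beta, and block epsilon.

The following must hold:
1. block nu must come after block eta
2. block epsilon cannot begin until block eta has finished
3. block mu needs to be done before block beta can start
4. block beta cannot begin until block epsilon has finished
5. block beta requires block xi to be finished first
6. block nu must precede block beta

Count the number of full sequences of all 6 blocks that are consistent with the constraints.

40

3 blocks have no prerequisites (block xi, block eta, block mu), so any of them could come first.
Systematically extending each partial ordering one block at a time and counting, there are 40 complete orderings.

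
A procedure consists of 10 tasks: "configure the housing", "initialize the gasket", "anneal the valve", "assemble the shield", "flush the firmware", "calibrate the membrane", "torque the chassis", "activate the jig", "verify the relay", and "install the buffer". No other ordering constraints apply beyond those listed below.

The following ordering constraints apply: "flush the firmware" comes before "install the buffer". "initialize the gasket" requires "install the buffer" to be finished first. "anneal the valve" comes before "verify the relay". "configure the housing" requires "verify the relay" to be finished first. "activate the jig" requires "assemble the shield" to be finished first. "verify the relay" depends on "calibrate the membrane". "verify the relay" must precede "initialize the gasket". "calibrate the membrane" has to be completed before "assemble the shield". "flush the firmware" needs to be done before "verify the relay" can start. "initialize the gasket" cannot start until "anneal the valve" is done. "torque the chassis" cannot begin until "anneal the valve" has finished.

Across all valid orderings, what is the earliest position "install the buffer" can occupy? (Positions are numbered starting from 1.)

2

Working backwards through the constraints from "install the buffer", its only required predecessor is "flush the firmware".
With 1 mandatory predecessor, the earliest "install the buffer" can sit is position 1+1 = 2, and placing just that one first achieves it.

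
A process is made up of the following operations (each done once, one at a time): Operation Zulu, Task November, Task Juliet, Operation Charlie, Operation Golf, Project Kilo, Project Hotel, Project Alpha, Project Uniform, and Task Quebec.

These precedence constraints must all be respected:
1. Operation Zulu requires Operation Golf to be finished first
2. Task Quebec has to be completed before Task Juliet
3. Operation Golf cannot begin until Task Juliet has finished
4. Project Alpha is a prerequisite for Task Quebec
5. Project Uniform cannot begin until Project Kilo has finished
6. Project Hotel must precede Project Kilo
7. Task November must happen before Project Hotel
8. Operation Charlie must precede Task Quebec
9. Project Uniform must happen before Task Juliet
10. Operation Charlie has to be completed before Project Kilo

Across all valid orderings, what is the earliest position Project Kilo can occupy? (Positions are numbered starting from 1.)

Every operation that must precede Project Kilo has to come before it. Tracing all chains that end at Project Kilo, those operations are: Task November, Operation Charlie, Project Hotel — 3 in total.
So at minimum 3 operations come before Project Kilo, putting Project Kilo no earlier than position 4. That position is achievable by scheduling exactly those predecessors first.

4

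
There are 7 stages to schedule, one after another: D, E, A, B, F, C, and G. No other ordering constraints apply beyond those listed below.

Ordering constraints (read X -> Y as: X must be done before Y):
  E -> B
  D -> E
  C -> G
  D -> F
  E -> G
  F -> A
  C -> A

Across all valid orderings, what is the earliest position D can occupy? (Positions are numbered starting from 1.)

1

Nothing is required before D; it can be the very first stage.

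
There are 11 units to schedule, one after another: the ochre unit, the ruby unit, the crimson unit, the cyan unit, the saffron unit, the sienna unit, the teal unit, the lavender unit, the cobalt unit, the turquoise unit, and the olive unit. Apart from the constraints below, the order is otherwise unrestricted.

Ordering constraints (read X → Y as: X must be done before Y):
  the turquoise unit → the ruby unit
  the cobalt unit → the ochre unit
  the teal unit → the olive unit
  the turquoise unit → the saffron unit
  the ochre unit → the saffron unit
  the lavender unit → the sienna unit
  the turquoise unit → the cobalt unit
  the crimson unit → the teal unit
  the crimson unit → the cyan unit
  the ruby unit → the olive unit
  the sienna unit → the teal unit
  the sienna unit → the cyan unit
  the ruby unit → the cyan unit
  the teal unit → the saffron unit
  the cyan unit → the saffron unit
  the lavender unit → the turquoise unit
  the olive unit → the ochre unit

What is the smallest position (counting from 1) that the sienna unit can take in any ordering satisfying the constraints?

The only unit forced before the sienna unit (directly or transitively) is the lavender unit.
So at minimum 1 unit comes before the sienna unit, putting the sienna unit no earlier than position 2. That position is achievable by scheduling exactly that predecessor first.

2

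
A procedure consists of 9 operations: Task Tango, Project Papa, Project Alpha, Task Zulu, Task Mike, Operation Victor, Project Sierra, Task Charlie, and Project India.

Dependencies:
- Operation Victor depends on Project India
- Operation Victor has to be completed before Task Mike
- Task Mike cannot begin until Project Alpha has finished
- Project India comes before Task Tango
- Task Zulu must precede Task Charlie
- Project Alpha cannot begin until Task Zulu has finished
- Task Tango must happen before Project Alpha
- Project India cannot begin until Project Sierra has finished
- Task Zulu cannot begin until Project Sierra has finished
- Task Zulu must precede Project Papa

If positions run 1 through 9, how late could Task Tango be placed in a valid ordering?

The operations that are forced after Task Tango, directly or by a chain of constraints, are Project Alpha, Task Mike. That's 2 operations.
So at least 2 operations follow Task Tango, putting Task Tango no later than position 7. That position is achievable by scheduling everything else first.

7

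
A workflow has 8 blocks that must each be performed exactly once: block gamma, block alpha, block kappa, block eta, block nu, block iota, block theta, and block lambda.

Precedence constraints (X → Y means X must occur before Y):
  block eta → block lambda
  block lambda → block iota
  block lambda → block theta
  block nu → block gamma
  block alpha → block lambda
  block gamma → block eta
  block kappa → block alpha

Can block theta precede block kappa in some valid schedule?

No

The constraints give a chain block kappa → block alpha → block lambda → block theta, which forces block kappa before block theta.
So no valid ordering can have block theta before block kappa.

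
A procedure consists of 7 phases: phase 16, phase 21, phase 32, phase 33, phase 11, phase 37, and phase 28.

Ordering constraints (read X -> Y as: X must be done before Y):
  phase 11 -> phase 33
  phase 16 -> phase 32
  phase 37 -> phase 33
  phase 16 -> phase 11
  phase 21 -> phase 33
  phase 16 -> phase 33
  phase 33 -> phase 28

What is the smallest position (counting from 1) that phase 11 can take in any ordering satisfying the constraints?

The only phase forced before phase 11 (directly or transitively) is phase 16.
With 1 mandatory predecessor, the earliest phase 11 can sit is position 1+1 = 2, and placing just that one first achieves it.

2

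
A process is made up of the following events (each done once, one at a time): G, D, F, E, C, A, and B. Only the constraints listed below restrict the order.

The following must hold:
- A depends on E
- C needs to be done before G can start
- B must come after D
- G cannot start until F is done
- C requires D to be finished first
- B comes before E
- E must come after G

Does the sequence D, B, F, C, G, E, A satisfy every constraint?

Checking each listed constraint against this order: for instance, B is in position 2 and E in position 6, so that constraint holds — and the remaining constraints check out the same way.

Yes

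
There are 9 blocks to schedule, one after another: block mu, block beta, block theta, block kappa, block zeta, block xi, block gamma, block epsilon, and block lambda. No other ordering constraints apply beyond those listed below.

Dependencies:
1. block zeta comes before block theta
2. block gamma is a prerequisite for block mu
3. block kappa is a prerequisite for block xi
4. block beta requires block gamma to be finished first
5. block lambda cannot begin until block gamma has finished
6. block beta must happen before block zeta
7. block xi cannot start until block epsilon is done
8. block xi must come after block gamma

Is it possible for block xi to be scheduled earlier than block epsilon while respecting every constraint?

No

Following block epsilon → block xi, block epsilon must precede block xi in every valid ordering.
Hence block xi can never be scheduled before block epsilon.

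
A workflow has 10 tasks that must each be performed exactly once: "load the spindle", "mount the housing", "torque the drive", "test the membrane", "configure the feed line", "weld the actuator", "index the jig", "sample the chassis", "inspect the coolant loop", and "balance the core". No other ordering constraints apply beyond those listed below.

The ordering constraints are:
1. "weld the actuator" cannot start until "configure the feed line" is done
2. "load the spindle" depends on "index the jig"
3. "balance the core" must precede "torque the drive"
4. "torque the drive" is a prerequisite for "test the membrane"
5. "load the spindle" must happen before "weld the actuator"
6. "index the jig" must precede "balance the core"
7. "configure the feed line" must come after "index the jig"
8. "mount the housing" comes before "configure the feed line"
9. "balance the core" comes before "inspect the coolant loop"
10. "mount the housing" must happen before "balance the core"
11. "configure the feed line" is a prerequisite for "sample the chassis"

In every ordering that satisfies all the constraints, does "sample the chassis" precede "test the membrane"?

No chain of constraints connects "sample the chassis" to "test the membrane" in either direction.
There exist valid orderings with "test the membrane" before "sample the chassis", so "sample the chassis" is not required to come first.

No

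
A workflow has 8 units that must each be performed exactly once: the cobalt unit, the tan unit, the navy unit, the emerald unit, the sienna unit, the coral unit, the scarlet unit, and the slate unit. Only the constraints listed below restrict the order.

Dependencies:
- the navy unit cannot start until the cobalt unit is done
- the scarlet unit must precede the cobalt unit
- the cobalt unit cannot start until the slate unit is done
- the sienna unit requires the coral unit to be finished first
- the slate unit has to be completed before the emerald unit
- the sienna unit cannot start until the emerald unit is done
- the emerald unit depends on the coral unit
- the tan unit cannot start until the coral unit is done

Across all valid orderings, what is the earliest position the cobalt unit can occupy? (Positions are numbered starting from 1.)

3

Working backwards through the constraints from the cobalt unit, its full set of required predecessors is the scarlet unit, the slate unit — 2 of them.
So at minimum 2 units come before the cobalt unit, putting the cobalt unit no earlier than position 3. That position is achievable by scheduling exactly those predecessors first.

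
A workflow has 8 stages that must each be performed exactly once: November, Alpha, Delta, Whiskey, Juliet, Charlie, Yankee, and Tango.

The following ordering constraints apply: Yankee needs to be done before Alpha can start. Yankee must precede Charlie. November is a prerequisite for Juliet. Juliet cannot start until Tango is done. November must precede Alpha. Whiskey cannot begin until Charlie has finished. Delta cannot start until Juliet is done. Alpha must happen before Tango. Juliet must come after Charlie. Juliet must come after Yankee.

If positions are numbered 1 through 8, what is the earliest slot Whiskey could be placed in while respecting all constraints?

The stages that are forced before Whiskey, directly or transitively, are Charlie, Yankee. That's 2 stages.
With 2 mandatory predecessors, the earliest Whiskey can sit is position 2+1 = 3, and placing just those 2 first achieves it.

3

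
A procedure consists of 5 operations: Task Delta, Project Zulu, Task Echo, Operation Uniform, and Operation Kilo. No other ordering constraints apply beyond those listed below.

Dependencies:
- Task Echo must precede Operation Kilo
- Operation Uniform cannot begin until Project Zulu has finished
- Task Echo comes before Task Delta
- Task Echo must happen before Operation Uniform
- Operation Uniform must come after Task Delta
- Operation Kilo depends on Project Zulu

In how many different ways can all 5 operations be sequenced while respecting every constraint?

The operations with no prerequisites are Project Zulu, Task Echo; any of them can be placed first.
Enumerating by repeatedly choosing an available operation (one whose prerequisites are all placed) gives 8 distinct complete orderings.

8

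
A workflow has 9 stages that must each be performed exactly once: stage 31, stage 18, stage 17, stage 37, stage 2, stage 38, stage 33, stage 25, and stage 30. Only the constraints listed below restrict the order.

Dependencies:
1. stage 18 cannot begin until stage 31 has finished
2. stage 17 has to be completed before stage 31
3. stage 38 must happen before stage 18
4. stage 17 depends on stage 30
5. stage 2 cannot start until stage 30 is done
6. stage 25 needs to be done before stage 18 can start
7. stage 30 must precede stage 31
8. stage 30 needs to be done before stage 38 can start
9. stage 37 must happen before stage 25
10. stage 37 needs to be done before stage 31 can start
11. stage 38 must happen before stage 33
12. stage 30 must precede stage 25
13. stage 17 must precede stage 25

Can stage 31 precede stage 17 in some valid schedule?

No

Following stage 17 → stage 31, stage 17 must precede stage 31 in every valid ordering.
Hence stage 31 can never be scheduled before stage 17.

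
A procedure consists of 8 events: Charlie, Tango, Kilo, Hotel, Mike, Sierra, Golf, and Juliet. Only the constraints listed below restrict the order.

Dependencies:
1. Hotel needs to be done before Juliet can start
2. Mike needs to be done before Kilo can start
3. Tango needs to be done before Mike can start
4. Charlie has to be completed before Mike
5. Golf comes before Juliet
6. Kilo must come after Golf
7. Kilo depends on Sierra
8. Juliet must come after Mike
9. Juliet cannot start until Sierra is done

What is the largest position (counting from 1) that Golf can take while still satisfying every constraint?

Following every chain forward from Golf, the events that must come later are Kilo, Juliet — 2 of them.
With 2 mandatory successors out of 8 events total, the latest slot for Golf is 8−2 = 6, and it's reachable by doing all non-successors before Golf.

6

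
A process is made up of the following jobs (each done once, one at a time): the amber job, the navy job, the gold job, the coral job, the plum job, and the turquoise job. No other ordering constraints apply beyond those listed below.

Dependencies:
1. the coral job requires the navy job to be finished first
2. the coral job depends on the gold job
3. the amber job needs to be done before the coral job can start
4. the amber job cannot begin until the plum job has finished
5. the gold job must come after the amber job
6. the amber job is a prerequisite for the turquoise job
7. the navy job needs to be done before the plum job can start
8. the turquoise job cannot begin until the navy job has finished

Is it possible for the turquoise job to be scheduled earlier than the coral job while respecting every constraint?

The constraints leave the turquoise job and the coral job unordered relative to each other; nothing requires the coral job earlier.
That means at least one valid schedule has the turquoise job before the coral job.

Yes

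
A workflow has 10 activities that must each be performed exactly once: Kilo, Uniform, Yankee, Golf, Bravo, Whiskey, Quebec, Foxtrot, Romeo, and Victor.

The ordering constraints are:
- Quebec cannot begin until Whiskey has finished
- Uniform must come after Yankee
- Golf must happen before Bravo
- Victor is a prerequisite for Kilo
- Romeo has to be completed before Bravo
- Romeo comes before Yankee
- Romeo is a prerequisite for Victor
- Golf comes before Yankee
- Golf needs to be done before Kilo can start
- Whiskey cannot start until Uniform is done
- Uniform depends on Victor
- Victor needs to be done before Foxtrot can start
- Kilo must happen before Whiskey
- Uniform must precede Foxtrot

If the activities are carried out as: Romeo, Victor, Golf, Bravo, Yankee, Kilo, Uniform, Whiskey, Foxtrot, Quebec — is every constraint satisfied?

Checking each listed constraint against this order: for instance, Victor is in position 2 and Foxtrot in position 9, so that constraint holds — and the remaining constraints check out the same way.

Yes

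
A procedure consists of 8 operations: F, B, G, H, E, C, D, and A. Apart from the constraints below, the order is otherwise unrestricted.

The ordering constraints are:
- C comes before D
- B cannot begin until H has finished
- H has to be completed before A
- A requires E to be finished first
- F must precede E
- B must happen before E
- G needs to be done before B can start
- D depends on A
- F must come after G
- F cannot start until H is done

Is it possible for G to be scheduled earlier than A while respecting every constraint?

G is actually forced before A by the constraints, so certainly some valid ordering has G first.

Yes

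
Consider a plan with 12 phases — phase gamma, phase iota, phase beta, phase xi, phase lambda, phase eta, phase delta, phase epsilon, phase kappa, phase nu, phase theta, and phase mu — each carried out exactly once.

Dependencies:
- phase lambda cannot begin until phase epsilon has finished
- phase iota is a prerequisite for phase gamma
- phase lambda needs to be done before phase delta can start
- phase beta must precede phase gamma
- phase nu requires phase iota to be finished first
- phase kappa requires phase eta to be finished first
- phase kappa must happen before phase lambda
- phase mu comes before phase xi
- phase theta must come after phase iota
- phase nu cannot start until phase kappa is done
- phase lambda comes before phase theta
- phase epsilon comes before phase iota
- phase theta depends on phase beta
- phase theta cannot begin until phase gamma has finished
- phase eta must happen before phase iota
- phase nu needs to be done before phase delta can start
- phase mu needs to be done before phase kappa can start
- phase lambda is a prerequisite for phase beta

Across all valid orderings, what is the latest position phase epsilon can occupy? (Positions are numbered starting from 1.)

5

Following every chain forward from phase epsilon, the phases that must come later are phase gamma, phase iota, phase beta, phase lambda, phase delta, phase nu, phase theta — 7 of them.
So at least 7 phases follow phase epsilon, putting phase epsilon no later than position 5. That position is achievable by scheduling everything else first.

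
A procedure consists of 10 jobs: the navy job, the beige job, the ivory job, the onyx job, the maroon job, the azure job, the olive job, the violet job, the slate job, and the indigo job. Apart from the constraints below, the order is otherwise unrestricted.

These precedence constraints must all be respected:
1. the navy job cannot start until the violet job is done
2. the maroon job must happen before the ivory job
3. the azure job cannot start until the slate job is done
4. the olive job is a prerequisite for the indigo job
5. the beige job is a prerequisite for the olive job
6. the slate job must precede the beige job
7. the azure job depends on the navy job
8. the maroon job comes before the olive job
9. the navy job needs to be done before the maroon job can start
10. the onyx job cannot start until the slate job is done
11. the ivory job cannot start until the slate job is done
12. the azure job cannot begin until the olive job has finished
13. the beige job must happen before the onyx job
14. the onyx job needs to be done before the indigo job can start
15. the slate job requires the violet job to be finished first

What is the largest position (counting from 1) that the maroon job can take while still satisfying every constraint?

Every job that must follow the maroon job has to come after it. Tracing all chains starting from the maroon job, those jobs are: the ivory job, the azure job, the olive job, the indigo job — 4 in total.
So at least 4 jobs follow the maroon job, putting the maroon job no later than position 6. That position is achievable by scheduling everything else first.

6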